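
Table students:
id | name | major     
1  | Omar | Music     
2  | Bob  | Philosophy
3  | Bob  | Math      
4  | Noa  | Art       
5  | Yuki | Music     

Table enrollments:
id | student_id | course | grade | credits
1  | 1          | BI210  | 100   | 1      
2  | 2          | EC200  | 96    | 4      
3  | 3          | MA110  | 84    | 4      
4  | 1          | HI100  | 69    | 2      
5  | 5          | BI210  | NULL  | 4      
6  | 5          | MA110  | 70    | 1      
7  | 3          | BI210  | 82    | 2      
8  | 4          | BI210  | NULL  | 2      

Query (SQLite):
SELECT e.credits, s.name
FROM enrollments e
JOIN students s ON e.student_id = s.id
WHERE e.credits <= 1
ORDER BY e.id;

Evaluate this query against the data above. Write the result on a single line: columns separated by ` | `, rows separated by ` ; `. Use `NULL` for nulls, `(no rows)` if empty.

1 | Omar ; 1 | Yuki

Each enrollments row matches the students row where student_id = students.id.
Then keep rows with e.credits <= 1.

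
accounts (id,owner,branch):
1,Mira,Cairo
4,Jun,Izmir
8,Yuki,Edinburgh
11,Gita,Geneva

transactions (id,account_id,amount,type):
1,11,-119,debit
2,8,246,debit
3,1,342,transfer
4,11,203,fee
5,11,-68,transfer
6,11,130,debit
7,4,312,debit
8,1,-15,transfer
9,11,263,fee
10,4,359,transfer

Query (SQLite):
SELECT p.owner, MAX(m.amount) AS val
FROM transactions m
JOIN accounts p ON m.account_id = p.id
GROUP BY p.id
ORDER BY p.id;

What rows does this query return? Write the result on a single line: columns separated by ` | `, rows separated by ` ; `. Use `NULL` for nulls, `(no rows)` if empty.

Mira | 342 ; Jun | 359 ; Yuki | 246 ; Gita | 263

Join each transactions row to its accounts via account_id.
Group joined rows by accounts.id; compute MAX(m.amount) per group.
  1: ids {3, 8} → MAX(m.amount)=342
  4: ids {7, 10} → MAX(m.amount)=359
  8: ids {2} → MAX(m.amount)=246
  11: ids {1, 4, 5, 6, 9} → MAX(m.amount)=263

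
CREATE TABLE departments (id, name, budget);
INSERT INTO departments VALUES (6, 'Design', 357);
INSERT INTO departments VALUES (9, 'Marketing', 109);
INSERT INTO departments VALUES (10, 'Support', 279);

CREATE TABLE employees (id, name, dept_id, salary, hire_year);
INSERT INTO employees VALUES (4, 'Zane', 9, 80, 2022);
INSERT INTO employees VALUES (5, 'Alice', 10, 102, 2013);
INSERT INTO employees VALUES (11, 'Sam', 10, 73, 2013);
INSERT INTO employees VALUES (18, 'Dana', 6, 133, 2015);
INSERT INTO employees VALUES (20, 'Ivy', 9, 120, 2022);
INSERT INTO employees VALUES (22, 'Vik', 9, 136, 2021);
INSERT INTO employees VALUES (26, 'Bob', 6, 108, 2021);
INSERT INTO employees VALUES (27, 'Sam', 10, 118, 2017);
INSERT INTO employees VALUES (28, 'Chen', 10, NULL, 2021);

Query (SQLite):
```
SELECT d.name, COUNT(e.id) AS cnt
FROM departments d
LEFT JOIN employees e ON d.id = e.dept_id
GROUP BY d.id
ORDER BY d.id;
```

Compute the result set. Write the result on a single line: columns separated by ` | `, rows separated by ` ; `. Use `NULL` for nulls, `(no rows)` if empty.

Design | 2 ; Marketing | 3 ; Support | 4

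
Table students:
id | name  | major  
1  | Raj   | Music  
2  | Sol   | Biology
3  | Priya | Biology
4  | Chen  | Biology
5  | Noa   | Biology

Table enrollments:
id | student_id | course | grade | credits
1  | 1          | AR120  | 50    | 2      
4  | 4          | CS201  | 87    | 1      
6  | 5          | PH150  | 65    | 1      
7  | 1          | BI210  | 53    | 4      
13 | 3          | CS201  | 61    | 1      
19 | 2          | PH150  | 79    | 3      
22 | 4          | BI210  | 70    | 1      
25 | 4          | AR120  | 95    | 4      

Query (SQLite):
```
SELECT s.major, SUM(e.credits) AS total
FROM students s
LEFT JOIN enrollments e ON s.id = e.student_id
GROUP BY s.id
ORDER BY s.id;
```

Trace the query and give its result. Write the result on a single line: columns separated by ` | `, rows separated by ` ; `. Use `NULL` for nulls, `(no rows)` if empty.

Music | 6 ; Biology | 3 ; Biology | 1 ; Biology | 6 ; Biology | 1

LEFT JOIN keeps every students row; unmatched ones get NULL for enrollments columns.
Group by students.id and compute SUM(e.credits). SUM over an all-NULL group is NULL.
  1: ids {1, 7} → SUM(e.credits)=6
  2: ids {19} → SUM(e.credits)=3
  3: ids {13} → SUM(e.credits)=1
  4: ids {4, 22, 25} → SUM(e.credits)=6
  5: ids {6} → SUM(e.credits)=1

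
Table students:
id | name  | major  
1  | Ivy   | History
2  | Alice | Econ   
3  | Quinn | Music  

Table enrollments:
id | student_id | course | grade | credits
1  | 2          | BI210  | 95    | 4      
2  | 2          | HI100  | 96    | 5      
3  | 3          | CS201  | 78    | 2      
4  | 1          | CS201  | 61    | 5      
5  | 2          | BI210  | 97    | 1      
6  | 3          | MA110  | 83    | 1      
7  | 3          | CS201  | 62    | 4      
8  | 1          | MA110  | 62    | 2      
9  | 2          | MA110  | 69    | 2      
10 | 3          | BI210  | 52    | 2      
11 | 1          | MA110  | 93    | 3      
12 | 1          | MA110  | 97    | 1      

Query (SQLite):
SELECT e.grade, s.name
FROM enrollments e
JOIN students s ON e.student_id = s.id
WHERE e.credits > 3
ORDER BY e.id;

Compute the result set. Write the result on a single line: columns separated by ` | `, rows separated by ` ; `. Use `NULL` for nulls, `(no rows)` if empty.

Each enrollments row matches the students row where student_id = students.id.
Then keep rows with e.credits > 3.

95 | Alice ; 96 | Alice ; 61 | Ivy ; 62 | Quinn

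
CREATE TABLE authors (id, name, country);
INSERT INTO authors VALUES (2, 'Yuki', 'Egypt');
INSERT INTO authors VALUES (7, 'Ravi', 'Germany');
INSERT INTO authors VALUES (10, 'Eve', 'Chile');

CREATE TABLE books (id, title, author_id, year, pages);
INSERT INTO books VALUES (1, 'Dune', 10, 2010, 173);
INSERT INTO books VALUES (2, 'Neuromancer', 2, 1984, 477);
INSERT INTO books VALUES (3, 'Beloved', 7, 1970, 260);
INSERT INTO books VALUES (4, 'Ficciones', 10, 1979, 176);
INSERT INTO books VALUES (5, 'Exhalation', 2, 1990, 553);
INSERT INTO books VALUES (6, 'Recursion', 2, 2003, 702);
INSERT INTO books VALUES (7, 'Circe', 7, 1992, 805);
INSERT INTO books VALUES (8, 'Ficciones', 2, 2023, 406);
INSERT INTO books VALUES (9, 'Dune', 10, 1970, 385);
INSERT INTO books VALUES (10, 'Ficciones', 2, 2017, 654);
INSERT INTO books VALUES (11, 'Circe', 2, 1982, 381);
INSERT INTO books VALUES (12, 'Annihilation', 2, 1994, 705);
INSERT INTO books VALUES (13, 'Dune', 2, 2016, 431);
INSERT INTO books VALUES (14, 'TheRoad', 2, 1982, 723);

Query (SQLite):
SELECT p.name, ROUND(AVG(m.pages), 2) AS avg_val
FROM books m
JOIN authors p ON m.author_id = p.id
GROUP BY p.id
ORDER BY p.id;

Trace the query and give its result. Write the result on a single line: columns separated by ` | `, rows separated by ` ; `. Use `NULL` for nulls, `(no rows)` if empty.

Yuki | 559.11 ; Ravi | 532.5 ; Eve | 244.67

Join each books row to its authors via author_id.
Group joined rows by authors.id; compute ROUND(AVG(m.pages), 2) per group.
  2: ids {2, 5, 6, 8, 10, 11, 12, 13, 14} → ROUND(AVG(m.pages), 2)=559.11
  7: ids {3, 7} → ROUND(AVG(m.pages), 2)=532.5
  10: ids {1, 4, 9} → ROUND(AVG(m.pages), 2)=244.67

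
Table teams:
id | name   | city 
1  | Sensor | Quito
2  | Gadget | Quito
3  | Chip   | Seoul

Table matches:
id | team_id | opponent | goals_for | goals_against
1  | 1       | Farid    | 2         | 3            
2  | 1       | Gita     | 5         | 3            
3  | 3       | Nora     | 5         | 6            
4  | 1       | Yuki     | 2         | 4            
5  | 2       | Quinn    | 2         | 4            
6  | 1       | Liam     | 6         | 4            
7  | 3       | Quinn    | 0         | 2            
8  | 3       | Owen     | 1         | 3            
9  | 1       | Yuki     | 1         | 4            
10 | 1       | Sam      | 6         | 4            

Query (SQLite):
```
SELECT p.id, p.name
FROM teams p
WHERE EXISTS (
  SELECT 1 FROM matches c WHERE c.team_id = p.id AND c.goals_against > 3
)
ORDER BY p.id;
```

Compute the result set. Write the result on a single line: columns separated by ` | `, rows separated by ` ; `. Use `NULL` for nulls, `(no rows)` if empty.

1 | Sensor ; 2 | Gadget ; 3 | Chip

For each teams row, check whether any matches with matching team_id has goals_against > 3.
Keep rows where that is true.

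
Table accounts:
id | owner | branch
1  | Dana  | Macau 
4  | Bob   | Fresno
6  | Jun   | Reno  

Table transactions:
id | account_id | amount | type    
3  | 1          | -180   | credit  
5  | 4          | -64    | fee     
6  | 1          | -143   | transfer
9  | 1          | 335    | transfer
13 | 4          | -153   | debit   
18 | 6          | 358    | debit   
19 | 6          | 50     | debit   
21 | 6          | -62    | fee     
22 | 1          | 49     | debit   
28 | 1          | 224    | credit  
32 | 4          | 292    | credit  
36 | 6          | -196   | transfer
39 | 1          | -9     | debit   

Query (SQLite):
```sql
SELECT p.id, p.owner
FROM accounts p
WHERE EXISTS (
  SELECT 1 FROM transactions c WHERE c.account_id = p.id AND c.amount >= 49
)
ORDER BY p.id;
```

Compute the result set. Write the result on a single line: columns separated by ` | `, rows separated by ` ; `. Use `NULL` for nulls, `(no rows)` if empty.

For each accounts row, check whether any transactions with matching account_id has amount >= 49.
Keep rows where that is true.

1 | Dana ; 4 | Bob ; 6 | Jun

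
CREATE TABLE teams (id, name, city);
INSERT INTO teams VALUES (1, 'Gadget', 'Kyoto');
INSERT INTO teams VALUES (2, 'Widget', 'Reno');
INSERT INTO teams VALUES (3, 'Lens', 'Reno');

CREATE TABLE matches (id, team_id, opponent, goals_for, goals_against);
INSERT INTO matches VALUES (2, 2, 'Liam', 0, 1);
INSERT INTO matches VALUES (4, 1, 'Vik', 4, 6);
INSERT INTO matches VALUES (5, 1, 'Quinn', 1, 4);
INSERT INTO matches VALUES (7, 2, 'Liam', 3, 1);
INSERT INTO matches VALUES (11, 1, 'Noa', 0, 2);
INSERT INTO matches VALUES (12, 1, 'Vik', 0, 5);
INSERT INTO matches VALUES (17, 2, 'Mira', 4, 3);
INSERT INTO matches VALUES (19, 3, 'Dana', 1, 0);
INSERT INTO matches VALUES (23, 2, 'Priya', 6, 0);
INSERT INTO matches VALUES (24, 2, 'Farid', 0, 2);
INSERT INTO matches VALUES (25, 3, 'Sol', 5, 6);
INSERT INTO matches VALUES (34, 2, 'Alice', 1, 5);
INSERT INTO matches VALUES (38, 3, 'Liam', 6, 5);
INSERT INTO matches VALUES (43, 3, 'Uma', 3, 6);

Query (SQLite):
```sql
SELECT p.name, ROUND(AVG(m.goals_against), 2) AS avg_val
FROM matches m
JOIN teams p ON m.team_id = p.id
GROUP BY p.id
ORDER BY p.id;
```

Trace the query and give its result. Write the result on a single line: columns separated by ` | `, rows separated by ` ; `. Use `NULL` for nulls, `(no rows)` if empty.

Join each matches row to its teams via team_id.
Group joined rows by teams.id; compute ROUND(AVG(m.goals_against), 2) per group.
  1: ids {4, 5, 11, 12} → ROUND(AVG(m.goals_against), 2)=4.25
  2: ids {2, 7, 17, 23, 24, 34} → ROUND(AVG(m.goals_against), 2)=2
  3: ids {19, 25, 38, 43} → ROUND(AVG(m.goals_against), 2)=4.25

Gadget | 4.25 ; Widget | 2 ; Lens | 4.25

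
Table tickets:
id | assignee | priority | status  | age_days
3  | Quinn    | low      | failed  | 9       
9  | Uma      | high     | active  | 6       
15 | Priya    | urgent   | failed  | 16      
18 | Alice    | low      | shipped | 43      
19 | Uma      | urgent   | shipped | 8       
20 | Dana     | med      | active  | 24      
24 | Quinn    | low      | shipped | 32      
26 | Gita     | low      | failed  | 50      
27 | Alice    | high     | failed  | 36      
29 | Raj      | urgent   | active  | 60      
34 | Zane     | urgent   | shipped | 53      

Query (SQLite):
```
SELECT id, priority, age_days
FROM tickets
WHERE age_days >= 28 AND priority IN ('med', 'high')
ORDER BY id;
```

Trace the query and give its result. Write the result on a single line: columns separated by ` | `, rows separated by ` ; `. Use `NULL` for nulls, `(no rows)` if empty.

27 | high | 36

age_days >= 28: ids {18, 24, 26, 27, 29, 34}
priority IN ('med', 'high'): ids {9, 20, 27}
Combine with AND.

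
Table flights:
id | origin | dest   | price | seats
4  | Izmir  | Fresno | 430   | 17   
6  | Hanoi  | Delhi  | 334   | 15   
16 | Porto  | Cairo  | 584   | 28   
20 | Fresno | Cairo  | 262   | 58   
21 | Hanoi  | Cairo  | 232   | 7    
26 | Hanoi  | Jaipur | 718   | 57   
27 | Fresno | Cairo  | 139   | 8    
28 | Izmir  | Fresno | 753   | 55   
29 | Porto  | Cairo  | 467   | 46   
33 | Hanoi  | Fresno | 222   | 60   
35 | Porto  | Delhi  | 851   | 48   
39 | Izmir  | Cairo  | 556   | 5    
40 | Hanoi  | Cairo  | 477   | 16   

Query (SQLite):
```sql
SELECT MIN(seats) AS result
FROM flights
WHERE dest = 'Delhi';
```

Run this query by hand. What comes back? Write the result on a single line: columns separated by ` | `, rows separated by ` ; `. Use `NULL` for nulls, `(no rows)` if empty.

Rows where dest='Delhi' → seats values: [15, 48].
MIN of non-NULL values = 15.

15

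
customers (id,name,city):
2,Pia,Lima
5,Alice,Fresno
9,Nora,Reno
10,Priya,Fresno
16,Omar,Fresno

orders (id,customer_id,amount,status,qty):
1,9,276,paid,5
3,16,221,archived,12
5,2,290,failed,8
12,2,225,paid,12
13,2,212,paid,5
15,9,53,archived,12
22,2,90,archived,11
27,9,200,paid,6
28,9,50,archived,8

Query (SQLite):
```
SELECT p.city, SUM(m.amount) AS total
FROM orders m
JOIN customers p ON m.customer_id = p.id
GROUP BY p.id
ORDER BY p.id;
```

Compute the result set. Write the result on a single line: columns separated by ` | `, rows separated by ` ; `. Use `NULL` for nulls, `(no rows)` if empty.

Lima | 817 ; Reno | 579 ; Fresno | 221

Join each orders row to its customers via customer_id.
Group joined rows by customers.id; compute SUM(m.amount) per group.
  2: ids {5, 12, 13, 22} → SUM(m.amount)=817
  9: ids {1, 15, 27, 28} → SUM(m.amount)=579
  16: ids {3} → SUM(m.amount)=221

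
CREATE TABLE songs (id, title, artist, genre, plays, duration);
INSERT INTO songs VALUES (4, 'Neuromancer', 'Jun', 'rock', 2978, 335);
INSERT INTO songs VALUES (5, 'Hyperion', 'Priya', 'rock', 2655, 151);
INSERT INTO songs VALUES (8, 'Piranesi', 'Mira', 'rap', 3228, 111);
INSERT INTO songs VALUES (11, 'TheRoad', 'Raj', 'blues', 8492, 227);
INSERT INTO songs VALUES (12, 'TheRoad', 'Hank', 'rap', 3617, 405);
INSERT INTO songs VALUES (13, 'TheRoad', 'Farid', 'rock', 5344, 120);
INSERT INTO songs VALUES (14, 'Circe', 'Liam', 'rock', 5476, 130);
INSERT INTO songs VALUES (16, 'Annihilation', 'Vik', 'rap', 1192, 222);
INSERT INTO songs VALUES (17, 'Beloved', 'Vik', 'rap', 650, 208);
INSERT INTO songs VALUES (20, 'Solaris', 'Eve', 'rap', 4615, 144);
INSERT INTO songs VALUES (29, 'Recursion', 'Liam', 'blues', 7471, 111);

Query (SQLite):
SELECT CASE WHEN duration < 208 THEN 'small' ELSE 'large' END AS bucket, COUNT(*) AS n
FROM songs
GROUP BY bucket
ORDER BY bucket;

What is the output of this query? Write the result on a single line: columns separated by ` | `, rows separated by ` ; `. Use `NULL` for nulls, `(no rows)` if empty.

large | 5 ; small | 6

Bucket rows by duration < 208 → 'small' else 'large'; count each bucket.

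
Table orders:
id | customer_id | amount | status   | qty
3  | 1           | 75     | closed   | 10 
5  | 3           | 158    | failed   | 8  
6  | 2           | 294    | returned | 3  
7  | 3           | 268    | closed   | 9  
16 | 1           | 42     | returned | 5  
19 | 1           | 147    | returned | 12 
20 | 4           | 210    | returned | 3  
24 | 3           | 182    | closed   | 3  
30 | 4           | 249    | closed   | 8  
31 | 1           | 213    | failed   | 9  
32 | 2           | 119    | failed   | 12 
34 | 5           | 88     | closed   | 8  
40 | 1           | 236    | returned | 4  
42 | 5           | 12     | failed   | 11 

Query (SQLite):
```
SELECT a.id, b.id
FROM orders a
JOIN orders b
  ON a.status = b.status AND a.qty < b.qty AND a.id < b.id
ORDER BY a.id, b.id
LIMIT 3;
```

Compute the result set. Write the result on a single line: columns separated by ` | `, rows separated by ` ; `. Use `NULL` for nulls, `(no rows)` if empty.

5 | 31 ; 5 | 32 ; 5 | 42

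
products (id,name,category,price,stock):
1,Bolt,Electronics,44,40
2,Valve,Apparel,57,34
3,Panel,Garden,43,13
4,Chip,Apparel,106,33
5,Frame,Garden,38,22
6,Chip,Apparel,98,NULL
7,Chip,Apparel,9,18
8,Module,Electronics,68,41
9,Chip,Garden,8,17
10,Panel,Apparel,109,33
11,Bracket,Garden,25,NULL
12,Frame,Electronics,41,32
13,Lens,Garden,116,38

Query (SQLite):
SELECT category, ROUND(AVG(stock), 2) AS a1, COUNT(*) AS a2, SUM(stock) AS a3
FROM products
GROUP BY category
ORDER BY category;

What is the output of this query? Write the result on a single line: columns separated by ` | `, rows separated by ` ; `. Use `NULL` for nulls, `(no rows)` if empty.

Group products by category.
Per group compute: ROUND(AVG(stock), 2), COUNT(*), SUM(stock).
  Apparel: ids {2, 4, 6, 7, 10} → ROUND(AVG(stock), 2)=29.5, COUNT(*)=5, SUM(stock)=118
  Electronics: ids {1, 8, 12} → ROUND(AVG(stock), 2)=37.67, COUNT(*)=3, SUM(stock)=113
  Garden: ids {3, 5, 9, 11, 13} → ROUND(AVG(stock), 2)=22.5, COUNT(*)=5, SUM(stock)=90

Apparel | 29.5 | 5 | 118 ; Electronics | 37.67 | 3 | 113 ; Garden | 22.5 | 5 | 90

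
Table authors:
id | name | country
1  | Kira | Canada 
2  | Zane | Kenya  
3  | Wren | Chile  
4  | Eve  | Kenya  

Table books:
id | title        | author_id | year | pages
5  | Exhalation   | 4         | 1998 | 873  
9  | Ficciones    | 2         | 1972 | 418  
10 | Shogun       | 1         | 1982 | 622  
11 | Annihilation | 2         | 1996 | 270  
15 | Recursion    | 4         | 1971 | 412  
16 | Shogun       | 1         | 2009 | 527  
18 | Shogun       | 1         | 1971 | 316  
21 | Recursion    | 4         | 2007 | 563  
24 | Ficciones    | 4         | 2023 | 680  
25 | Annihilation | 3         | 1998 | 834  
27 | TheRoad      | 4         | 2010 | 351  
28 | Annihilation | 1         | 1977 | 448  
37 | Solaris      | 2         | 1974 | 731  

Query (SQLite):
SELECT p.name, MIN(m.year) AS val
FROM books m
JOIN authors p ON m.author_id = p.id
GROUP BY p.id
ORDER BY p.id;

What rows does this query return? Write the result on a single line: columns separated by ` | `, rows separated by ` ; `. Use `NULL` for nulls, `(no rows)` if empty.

Kira | 1971 ; Zane | 1972 ; Wren | 1998 ; Eve | 1971

Join each books row to its authors via author_id.
Group joined rows by authors.id; compute MIN(m.year) per group.
  1: ids {10, 16, 18, 28} → MIN(m.year)=1971
  2: ids {9, 11, 37} → MIN(m.year)=1972
  3: ids {25} → MIN(m.year)=1998
  4: ids {5, 15, 21, 24, 27} → MIN(m.year)=1971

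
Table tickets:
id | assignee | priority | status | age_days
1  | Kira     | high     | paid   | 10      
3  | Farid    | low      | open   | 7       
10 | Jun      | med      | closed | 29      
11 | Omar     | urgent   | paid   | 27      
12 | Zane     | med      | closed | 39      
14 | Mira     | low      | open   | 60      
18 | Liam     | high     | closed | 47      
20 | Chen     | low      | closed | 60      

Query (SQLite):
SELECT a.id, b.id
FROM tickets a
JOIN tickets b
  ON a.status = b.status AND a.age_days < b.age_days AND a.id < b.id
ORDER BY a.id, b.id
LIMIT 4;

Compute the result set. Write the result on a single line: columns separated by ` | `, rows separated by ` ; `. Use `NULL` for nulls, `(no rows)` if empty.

1 | 11 ; 3 | 14 ; 10 | 12 ; 10 | 18

Pairs (a,b) with same status, a.age_days < b.age_days, a.id < b.id.
status groups: closed:{10,12,18,20} open:{3,14} paid:{1,11}
Ordered by (a.id, b.id); first 4.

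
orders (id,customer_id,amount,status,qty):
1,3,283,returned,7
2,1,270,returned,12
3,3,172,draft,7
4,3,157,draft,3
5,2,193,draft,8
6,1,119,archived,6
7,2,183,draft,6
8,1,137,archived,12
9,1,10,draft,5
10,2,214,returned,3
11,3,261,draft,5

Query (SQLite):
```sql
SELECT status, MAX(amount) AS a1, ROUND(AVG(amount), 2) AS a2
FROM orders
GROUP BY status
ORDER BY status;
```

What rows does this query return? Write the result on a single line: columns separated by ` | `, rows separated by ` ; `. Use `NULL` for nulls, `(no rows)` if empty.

archived | 137 | 128 ; draft | 261 | 162.67 ; returned | 283 | 255.67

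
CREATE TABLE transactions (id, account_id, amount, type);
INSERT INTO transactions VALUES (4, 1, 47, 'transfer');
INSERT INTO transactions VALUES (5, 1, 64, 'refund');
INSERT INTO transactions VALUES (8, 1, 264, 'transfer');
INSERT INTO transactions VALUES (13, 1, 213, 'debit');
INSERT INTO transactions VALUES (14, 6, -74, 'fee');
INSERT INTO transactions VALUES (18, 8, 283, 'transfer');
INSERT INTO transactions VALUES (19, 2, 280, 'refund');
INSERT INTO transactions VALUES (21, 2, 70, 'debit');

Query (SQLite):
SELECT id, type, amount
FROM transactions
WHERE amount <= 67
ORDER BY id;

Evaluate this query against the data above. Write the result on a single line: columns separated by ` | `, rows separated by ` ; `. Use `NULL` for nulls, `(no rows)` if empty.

amount <= 67: ids {4, 5, 14}

4 | transfer | 47 ; 5 | refund | 64 ; 14 | fee | -74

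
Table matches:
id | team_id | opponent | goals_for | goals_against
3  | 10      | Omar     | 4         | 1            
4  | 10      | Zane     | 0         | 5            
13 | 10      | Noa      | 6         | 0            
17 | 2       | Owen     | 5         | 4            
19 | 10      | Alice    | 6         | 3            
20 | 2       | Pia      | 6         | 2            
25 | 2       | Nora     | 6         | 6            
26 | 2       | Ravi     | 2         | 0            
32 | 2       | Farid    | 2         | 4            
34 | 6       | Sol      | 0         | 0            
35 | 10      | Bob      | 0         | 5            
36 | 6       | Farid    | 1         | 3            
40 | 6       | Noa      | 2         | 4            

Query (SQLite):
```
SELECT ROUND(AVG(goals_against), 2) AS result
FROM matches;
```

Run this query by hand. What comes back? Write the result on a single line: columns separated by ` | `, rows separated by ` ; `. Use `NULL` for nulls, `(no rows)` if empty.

All goals_against values: [1, 5, 0, 4, 3, 2, 6, 0, 4, 0, 5, 3, 4].
AVG = 37 / 13 (rounded to 2 dp).

2.85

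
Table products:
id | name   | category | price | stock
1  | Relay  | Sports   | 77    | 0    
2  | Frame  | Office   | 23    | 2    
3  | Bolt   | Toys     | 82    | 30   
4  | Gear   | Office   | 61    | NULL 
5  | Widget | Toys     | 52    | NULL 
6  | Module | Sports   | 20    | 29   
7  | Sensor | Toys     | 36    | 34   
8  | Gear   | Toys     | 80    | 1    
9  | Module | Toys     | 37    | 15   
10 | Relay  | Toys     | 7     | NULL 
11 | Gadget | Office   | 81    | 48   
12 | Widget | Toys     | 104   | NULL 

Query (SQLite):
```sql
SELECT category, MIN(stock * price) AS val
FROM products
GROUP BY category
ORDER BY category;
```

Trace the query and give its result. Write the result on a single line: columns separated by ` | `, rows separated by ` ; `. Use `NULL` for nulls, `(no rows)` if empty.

For each row compute stock * price.
Group by category; take MIN of the expression per group.
  Office: ids {2, 4, 11} → MIN(stock * price)=46
  Sports: ids {1, 6} → MIN(stock * price)=0
  Toys: ids {3, 5, 7, 8, 9, 10, 12} → MIN(stock * price)=80

Office | 46 ; Sports | 0 ; Toys | 80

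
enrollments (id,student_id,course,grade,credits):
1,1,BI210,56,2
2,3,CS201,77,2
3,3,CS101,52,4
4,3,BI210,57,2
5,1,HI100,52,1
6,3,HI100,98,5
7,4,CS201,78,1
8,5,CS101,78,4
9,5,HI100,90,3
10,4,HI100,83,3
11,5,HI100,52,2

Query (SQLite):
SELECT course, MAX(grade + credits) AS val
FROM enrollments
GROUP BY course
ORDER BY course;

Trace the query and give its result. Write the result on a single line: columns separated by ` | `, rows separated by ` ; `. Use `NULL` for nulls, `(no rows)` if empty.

For each row compute grade + credits.
Group by course; take MAX of the expression per group.
  BI210: ids {1, 4} → MAX(grade + credits)=59
  CS101: ids {3, 8} → MAX(grade + credits)=82
  CS201: ids {2, 7} → MAX(grade + credits)=79
  HI100: ids {5, 6, 9, 10, 11} → MAX(grade + credits)=103

BI210 | 59 ; CS101 | 82 ; CS201 | 79 ; HI100 | 103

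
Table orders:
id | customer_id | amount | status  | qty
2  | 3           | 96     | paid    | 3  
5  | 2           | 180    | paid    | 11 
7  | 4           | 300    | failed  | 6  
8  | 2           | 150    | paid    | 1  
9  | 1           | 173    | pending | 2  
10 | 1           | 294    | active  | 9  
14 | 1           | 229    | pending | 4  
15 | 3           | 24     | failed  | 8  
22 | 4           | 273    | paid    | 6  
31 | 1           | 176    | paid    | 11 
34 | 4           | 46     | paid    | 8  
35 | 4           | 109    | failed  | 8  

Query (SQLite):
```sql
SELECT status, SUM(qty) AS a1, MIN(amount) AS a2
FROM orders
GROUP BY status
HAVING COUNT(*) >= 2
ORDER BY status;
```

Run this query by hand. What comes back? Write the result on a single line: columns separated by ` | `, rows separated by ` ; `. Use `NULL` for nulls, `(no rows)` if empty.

Group orders by status.
Per group compute: SUM(qty), MIN(amount).
HAVING: drop groups with fewer than 2 rows.
  active: ids {10} → SUM(qty)=9, MIN(amount)=294
  failed: ids {7, 15, 35} → SUM(qty)=22, MIN(amount)=24
  paid: ids {2, 5, 8, 22, 31, 34} → SUM(qty)=40, MIN(amount)=46
  pending: ids {9, 14} → SUM(qty)=6, MIN(amount)=173

failed | 22 | 24 ; paid | 40 | 46 ; pending | 6 | 173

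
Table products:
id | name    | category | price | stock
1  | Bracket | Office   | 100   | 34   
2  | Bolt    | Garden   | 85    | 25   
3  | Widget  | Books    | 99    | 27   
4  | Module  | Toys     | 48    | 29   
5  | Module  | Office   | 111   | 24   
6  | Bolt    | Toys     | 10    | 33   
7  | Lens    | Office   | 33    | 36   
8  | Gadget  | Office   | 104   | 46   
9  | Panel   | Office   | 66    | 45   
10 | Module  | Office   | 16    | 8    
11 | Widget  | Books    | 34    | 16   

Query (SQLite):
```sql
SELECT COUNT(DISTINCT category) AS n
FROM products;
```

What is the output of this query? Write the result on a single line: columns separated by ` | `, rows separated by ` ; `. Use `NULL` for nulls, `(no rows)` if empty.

Count distinct non-NULL category values.

4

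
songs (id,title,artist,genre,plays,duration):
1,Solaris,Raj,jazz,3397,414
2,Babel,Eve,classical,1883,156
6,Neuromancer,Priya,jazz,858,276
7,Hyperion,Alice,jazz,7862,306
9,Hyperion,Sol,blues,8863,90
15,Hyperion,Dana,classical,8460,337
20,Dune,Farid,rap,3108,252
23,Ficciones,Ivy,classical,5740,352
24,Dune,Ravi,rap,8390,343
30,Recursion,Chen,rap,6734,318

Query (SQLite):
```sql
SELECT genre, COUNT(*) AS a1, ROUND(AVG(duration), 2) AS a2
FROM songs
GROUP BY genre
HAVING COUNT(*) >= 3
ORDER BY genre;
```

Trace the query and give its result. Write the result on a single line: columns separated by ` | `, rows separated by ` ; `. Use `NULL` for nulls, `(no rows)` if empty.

Group songs by genre.
Per group compute: COUNT(*), ROUND(AVG(duration), 2).
HAVING: drop groups with fewer than 3 rows.
  blues: ids {9} → COUNT(*)=1, ROUND(AVG(duration), 2)=90
  classical: ids {2, 15, 23} → COUNT(*)=3, ROUND(AVG(duration), 2)=281.67
  jazz: ids {1, 6, 7} → COUNT(*)=3, ROUND(AVG(duration), 2)=332
  rap: ids {20, 24, 30} → COUNT(*)=3, ROUND(AVG(duration), 2)=304.33

classical | 3 | 281.67 ; jazz | 3 | 332 ; rap | 3 | 304.33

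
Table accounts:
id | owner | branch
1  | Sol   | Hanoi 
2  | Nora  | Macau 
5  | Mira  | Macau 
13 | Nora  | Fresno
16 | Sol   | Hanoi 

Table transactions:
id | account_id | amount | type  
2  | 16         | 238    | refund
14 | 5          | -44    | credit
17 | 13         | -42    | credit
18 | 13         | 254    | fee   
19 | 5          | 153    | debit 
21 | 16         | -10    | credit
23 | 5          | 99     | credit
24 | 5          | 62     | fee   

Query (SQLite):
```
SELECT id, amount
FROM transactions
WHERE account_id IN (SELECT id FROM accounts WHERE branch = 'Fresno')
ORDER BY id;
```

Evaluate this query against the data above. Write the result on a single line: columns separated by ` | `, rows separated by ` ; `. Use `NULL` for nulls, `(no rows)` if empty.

17 | -42 ; 18 | 254

Inner query: accounts.id where branch = 'Fresno'.
Outer: keep transactions rows whose account_id is in that set.
Inner query → {13}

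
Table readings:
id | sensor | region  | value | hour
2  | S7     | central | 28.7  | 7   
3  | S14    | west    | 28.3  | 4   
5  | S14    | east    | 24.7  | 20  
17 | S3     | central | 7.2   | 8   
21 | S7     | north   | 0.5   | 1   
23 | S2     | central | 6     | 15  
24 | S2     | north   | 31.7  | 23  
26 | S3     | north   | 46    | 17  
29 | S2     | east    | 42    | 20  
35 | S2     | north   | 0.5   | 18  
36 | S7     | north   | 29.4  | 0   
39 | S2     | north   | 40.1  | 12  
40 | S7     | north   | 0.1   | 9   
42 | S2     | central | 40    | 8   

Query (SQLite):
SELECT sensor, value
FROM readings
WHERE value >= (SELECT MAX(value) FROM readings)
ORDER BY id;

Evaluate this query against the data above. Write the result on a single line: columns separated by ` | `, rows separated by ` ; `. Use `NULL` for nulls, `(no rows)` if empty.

Scalar subquery: MAX(value) over all readings rows = 46.0.
Keep rows where value >= that value.

S3 | 46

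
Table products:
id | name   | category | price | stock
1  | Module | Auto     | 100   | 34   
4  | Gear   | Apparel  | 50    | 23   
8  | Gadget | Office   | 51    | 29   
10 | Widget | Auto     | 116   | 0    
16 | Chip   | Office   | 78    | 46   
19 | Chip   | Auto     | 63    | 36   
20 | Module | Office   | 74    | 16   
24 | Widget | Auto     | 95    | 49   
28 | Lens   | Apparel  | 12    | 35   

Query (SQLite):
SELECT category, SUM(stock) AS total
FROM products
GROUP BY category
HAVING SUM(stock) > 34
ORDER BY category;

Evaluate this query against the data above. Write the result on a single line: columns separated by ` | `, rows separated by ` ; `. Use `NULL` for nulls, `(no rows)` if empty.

Apparel | 58 ; Auto | 119 ; Office | 91

Partition products by category; compute SUM(stock) within each group.
HAVING: keep groups where SUM(stock) > 34.
  Apparel: ids {4, 28} → SUM(stock)=58
  Auto: ids {1, 10, 19, 24} → SUM(stock)=119
  Office: ids {8, 16, 20} → SUM(stock)=91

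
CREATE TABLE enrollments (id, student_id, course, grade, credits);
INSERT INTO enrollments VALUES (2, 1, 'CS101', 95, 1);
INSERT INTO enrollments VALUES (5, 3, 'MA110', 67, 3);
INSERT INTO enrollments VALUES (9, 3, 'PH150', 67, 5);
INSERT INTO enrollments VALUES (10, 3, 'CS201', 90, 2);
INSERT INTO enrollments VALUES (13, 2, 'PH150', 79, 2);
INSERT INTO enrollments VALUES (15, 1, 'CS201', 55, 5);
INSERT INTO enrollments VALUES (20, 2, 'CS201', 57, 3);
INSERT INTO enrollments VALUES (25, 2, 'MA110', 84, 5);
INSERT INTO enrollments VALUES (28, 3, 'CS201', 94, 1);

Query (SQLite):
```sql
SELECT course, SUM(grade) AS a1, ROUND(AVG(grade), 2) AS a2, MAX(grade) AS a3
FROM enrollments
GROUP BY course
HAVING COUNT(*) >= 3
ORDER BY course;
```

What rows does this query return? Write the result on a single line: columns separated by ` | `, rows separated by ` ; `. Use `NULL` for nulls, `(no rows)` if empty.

Group enrollments by course.
Per group compute: SUM(grade), ROUND(AVG(grade), 2), MAX(grade).
HAVING: drop groups with fewer than 3 rows.
  CS101: ids {2} → SUM(grade)=95, ROUND(AVG(grade), 2)=95, MAX(grade)=95
  CS201: ids {10, 15, 20, 28} → SUM(grade)=296, ROUND(AVG(grade), 2)=74, MAX(grade)=94
  MA110: ids {5, 25} → SUM(grade)=151, ROUND(AVG(grade), 2)=75.5, MAX(grade)=84
  PH150: ids {9, 13} → SUM(grade)=146, ROUND(AVG(grade), 2)=73, MAX(grade)=79

CS201 | 296 | 74 | 94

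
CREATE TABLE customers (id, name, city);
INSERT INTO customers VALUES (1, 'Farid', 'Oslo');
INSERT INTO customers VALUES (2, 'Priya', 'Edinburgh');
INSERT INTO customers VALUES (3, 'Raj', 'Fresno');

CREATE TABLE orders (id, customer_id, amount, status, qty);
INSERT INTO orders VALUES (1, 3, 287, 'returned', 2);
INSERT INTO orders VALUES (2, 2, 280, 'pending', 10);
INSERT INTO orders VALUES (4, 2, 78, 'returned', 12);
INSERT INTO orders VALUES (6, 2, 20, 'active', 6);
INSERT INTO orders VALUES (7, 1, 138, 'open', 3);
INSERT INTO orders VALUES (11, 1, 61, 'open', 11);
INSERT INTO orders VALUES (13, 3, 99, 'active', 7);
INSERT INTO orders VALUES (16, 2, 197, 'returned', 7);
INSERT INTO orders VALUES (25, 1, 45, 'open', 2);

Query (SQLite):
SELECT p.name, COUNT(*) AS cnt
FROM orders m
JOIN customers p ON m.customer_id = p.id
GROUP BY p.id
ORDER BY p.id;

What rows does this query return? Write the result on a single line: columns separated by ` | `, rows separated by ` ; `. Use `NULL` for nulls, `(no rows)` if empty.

Farid | 3 ; Priya | 4 ; Raj | 2

Join each orders row to its customers via customer_id.
Group joined rows by customers.id; compute COUNT(*) per group.
  1: ids {7, 11, 25} → COUNT(*)=3
  2: ids {2, 4, 6, 16} → COUNT(*)=4
  3: ids {1, 13} → COUNT(*)=2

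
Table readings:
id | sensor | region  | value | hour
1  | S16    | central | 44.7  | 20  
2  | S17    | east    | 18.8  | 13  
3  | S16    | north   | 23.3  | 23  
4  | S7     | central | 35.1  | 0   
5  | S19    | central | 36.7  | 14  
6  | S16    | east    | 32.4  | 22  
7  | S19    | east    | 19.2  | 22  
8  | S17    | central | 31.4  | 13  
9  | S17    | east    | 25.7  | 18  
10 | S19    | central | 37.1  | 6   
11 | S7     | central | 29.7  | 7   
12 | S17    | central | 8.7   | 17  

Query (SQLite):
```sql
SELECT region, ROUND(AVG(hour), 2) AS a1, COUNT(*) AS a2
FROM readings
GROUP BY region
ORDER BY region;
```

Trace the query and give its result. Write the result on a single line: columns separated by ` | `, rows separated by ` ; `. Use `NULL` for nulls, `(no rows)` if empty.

Group readings by region.
Per group compute: ROUND(AVG(hour), 2), COUNT(*).
  central: ids {1, 4, 5, 8, 10, 11, 12} → ROUND(AVG(hour), 2)=11, COUNT(*)=7
  east: ids {2, 6, 7, 9} → ROUND(AVG(hour), 2)=18.75, COUNT(*)=4
  north: ids {3} → ROUND(AVG(hour), 2)=23, COUNT(*)=1

central | 11 | 7 ; east | 18.75 | 4 ; north | 23 | 1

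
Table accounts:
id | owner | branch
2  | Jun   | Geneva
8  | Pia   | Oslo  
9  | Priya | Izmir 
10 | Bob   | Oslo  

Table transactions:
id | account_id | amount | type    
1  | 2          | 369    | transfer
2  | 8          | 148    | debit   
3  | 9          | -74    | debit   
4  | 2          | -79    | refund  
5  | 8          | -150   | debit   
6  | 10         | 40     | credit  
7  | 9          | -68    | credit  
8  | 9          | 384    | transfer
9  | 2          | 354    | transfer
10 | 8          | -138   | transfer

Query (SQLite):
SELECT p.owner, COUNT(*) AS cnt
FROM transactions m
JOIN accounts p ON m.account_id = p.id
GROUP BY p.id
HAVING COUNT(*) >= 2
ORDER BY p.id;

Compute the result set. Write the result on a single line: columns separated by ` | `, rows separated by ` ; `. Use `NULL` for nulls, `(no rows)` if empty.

Join each transactions row to its accounts via account_id.
Group joined rows by accounts.id; compute COUNT(*) per group.
HAVING: keep groups with count ≥ 2.
  2: ids {1, 4, 9} → COUNT(*)=3
  8: ids {2, 5, 10} → COUNT(*)=3
  9: ids {3, 7, 8} → COUNT(*)=3
  10: ids {6} → COUNT(*)=1

Jun | 3 ; Pia | 3 ; Priya | 3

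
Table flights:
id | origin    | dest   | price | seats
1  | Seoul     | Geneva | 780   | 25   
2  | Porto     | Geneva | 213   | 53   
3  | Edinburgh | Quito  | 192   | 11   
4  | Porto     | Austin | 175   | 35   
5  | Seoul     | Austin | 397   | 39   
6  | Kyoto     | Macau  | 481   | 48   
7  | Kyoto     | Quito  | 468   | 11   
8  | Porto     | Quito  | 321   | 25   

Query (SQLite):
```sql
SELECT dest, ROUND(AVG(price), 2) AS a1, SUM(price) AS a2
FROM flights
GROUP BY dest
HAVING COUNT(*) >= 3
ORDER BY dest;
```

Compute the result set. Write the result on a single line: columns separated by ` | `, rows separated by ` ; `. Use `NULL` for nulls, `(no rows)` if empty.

Quito | 327 | 981

Group flights by dest.
Per group compute: ROUND(AVG(price), 2), SUM(price).
HAVING: drop groups with fewer than 3 rows.
  Austin: ids {4, 5} → ROUND(AVG(price), 2)=286, SUM(price)=572
  Geneva: ids {1, 2} → ROUND(AVG(price), 2)=496.5, SUM(price)=993
  Macau: ids {6} → ROUND(AVG(price), 2)=481, SUM(price)=481
  Quito: ids {3, 7, 8} → ROUND(AVG(price), 2)=327, SUM(price)=981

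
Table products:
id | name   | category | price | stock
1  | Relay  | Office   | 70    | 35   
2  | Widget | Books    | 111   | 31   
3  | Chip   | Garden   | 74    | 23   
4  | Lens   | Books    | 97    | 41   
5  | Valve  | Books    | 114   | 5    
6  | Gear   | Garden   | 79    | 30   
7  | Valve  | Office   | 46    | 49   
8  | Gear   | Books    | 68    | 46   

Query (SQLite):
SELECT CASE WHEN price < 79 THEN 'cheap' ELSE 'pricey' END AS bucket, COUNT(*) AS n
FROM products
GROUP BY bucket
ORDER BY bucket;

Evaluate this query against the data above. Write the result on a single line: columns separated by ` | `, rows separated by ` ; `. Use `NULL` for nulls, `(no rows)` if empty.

cheap | 4 ; pricey | 4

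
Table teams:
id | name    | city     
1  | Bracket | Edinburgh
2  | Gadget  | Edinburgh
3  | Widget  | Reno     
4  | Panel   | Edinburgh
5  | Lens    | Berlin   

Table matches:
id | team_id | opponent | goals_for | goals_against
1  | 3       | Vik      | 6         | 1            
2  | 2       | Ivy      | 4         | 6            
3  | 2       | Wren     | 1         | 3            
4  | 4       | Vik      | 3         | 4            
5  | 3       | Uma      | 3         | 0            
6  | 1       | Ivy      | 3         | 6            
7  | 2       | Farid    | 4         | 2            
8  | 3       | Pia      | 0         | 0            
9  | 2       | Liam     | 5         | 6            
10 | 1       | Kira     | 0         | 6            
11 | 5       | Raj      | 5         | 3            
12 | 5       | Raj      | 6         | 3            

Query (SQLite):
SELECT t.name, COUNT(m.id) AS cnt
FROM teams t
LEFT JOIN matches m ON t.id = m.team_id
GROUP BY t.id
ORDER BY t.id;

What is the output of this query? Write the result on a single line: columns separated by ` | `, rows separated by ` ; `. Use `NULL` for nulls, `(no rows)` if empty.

Bracket | 2 ; Gadget | 4 ; Widget | 3 ; Panel | 1 ; Lens | 2

LEFT JOIN keeps every teams row; unmatched ones get NULL for matches columns.
Group by teams.id and compute COUNT(m.id). COUNT(col) of an all-NULL group is 0.
  1: ids {6, 10} → COUNT(m.id)=2
  2: ids {2, 3, 7, 9} → COUNT(m.id)=4
  3: ids {1, 5, 8} → COUNT(m.id)=3
  4: ids {4} → COUNT(m.id)=1
  5: ids {11, 12} → COUNT(m.id)=2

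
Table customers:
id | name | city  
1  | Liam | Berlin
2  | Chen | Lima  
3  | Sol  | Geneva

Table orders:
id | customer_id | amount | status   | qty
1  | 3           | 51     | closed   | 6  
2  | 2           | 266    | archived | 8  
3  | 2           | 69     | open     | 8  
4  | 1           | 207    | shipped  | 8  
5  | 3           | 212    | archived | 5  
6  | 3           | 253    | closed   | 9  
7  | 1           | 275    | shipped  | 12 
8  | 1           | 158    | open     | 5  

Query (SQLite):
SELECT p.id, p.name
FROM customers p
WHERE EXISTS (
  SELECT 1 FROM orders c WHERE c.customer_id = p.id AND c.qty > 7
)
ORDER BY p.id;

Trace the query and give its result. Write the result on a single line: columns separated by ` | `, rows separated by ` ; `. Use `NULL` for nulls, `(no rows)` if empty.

For each customers row, check whether any orders with matching customer_id has qty > 7.
Keep rows where that is true.

1 | Liam ; 2 | Chen ; 3 | Sol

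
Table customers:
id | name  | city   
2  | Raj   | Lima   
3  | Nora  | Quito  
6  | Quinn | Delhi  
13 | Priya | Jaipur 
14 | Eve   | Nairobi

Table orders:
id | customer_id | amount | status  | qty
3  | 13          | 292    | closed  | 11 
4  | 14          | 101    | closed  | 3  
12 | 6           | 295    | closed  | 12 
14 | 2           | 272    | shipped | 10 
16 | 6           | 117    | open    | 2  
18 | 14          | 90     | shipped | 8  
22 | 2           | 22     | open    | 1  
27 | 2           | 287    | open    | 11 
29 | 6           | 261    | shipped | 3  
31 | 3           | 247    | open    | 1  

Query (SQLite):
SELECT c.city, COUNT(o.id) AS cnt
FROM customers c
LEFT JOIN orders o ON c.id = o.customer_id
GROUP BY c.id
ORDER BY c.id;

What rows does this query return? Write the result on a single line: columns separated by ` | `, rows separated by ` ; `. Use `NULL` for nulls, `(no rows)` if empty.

LEFT JOIN keeps every customers row; unmatched ones get NULL for orders columns.
Group by customers.id and compute COUNT(o.id). COUNT(col) of an all-NULL group is 0.
  2: ids {14, 22, 27} → COUNT(o.id)=3
  3: ids {31} → COUNT(o.id)=1
  6: ids {12, 16, 29} → COUNT(o.id)=3
  13: ids {3} → COUNT(o.id)=1
  14: ids {4, 18} → COUNT(o.id)=2

Lima | 3 ; Quito | 1 ; Delhi | 3 ; Jaipur | 1 ; Nairobi | 2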